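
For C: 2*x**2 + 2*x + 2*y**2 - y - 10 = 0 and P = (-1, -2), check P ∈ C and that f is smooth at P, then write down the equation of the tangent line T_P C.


Tangent line at P: -2*x - 9*y - 20 = 0.

Step 1: f(-1, -2) = 0, so P lies on C.
Step 2: partial derivatives
  f_x(x, y) = 4*x + 2, f_y(x, y) = 4*y - 1.
  f_x(P) = -2, f_y(P) = -9 (gradient nonzero, so P is smooth).
Step 3: tangent line at P: -2·(x − -1) + -9·(y − -2) = 0.
Expanding: -2*x - 9*y - 20 = 0.


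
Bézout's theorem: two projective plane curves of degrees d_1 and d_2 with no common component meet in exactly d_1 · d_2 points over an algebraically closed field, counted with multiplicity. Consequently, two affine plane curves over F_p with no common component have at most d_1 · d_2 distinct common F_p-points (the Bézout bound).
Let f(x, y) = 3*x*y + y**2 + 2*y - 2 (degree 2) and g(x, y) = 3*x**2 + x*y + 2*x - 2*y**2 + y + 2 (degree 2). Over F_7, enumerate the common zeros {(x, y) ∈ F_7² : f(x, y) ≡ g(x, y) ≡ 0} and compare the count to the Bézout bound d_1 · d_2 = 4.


Common zeros: ∅; count = 0; Bézout bound = 4.

deg(f) = 2, deg(g) = 2, so Bézout bound = 4.
Scan x ∈ F_7. For each x, list the y ∈ F_7 with f(x, y) ≡ 0 and those with g(x, y) ≡ 0 (mod 7); the common zeros in that column are the intersection.
  x = 0: f ≡ 0 at y ∈ ∅; g ≡ 0 at y ∈ ∅; common: ∅.
  x = 1: f ≡ 0 at y ∈ ∅; g ≡ 0 at y ∈ {0, 1}; common: ∅.
  x = 2: f ≡ 0 at y ∈ {1, 5}; g ≡ 0 at y ∈ ∅; common: ∅.
  x = 3: f ≡ 0 at y ∈ ∅; g ≡ 0 at y ∈ {0, 2}; common: ∅.
  x = 4: f ≡ 0 at y ∈ {3, 4}; g ≡ 0 at y ∈ ∅; common: ∅.
  x = 5: f ≡ 0 at y ∈ ∅; g ≡ 0 at y ∈ {1, 2}; common: ∅.
  x = 6: f ≡ 0 at y ∈ {2, 6}; g ≡ 0 at y ∈ ∅; common: ∅.
Collecting: common zeros = ∅, so the count is 0.
Comparison with the Bézout bound: 0 ≤ 4 = deg(f)·deg(g), as expected for curves with no common component (the affine F_7-count falls short of the bound because intersections may lie at infinity, over extension fields, or carry multiplicity).


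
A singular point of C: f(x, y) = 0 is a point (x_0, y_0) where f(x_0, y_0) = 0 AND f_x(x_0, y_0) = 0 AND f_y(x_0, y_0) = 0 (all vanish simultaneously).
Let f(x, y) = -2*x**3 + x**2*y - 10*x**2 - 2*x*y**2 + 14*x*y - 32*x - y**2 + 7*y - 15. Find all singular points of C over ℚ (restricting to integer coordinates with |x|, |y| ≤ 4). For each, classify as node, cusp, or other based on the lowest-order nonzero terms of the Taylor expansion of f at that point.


Singular points: {(-1, 3)}; classification: node.

Compute partial derivatives:
  f_x = -6*x**2 + 2*x*y - 20*x - 2*y**2 + 14*y - 32.
  f_y = x**2 - 4*x*y + 14*x - 2*y + 7.
Scan x_0 ∈ {−4, ..., 4}. For each x_0, f_y(x_0, y) is a polynomial in y; find its integer roots y ∈ {−4, ..., 4}, then test f_x and f at those candidates.
  x = -4: f_y(-4, y) = 14*y - 33; no integer root y with |y| ≤ 4.
  x = -3: f_y(-3, y) = 10*y - 26; no integer root y with |y| ≤ 4.
  x = -2: f_y(-2, y) = 6*y - 17; no integer root y with |y| ≤ 4.
  x = -1: f_y(-1, y) = 2*y - 6; vanishes at y ∈ {3}. (-1, 3): f_x = 0, f = 0 — SINGULAR.
  x = 0: f_y(0, y) = 7 - 2*y; no integer root y with |y| ≤ 4.
  x = 1: f_y(1, y) = 22 - 6*y; no integer root y with |y| ≤ 4.
  x = 2: f_y(2, y) = 39 - 10*y; no integer root y with |y| ≤ 4.
  x = 3: f_y(3, y) = 58 - 14*y; no integer root y with |y| ≤ 4.
  x = 4: f_y(4, y) = 79 - 18*y; no integer root y with |y| ≤ 4.
Only singular point on the grid: (-1, 3).
Classify: substitute x = -1 + u, y = 3 + v and expand: f = -2*u**3 + u**2*v - u**2 - 2*u*v**2 + v**2.
No constant or linear terms (consistent with a singular point). Quadratic part: -u**2 + v**2. Cubic part: -2*u**3 + u**2*v - 2*u*v**2.
The quadratic part v**2 - u**2 = (v − u)(v + u) splits into two distinct linear factors, so there are two distinct tangent lines y − 3 = ±(x − -1) — this is a node (ordinary double point).
Classification: node.


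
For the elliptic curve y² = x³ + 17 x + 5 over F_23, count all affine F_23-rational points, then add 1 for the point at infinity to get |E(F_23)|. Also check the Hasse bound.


Affine points = {(1, 0), (2, 1), (2, 22), (5, 10), (5, 13), (6, 1), (6, 22), (8, 3), (8, 20), (9, 6), (9, 17), (10, 5), (10, 18), (13, 10), (13, 13), (15, 1), (15, 22), (16, 7), (16, 16), (17, 3), (17, 20), (18, 5), (18, 18), (21, 3), (21, 20)}; affine count = 25; |E(F_23)| = 26.

Discriminant check: Δ ∝ 4a³ + 27b² = 4·17³ + 27·5² = 4·4913 + 27·25 ≡ 18 (mod 23). Nonzero ⇒ E is nonsingular.
For each x ∈ F_23, compute rhs = x³ + 17·x + 5 mod 23, then count y ∈ F_23 with y² ≡ rhs.
  x = 0: rhs = 5, matching y values: none (0 points).
  x = 1: rhs = 0, matching y values: 0 (1 points).
  x = 2: rhs = 1, matching y values: 1, 22 (2 points).
  x = 3: rhs = 14, matching y values: none (0 points).
  x = 4: rhs = 22, matching y values: none (0 points).
  x = 5: rhs = 8, matching y values: 10, 13 (2 points).
  x = 6: rhs = 1, matching y values: 1, 22 (2 points).
  x = 7: rhs = 7, matching y values: none (0 points).
  x = 8: rhs = 9, matching y values: 3, 20 (2 points).
  x = 9: rhs = 13, matching y values: 6, 17 (2 points).
  x = 10: rhs = 2, matching y values: 5, 18 (2 points).
  x = 11: rhs = 5, matching y values: none (0 points).
  x = 12: rhs = 5, matching y values: none (0 points).
  x = 13: rhs = 8, matching y values: 10, 13 (2 points).
  x = 14: rhs = 20, matching y values: none (0 points).
  x = 15: rhs = 1, matching y values: 1, 22 (2 points).
  x = 16: rhs = 3, matching y values: 7, 16 (2 points).
  x = 17: rhs = 9, matching y values: 3, 20 (2 points).
  x = 18: rhs = 2, matching y values: 5, 18 (2 points).
  x = 19: rhs = 11, matching y values: none (0 points).
  x = 20: rhs = 19, matching y values: none (0 points).
  x = 21: rhs = 9, matching y values: 3, 20 (2 points).
  x = 22: rhs = 10, matching y values: none (0 points).
Total affine count: 25.
Full point count |E(F_23)| = 25 + 1 = 26.
Hasse bound: |26 − (23+1)| = |2| = 2 ≤ 2√23 ≈ 9.5917 ✓.


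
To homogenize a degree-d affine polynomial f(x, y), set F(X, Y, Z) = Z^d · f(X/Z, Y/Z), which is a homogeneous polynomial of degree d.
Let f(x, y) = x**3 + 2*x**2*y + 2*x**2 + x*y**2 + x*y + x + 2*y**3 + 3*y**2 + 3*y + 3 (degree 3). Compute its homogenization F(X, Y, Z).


F(X, Y, Z) = X**3 + 2*X**2*Y + 2*X**2*Z + X*Y**2 + X*Y*Z + X*Z**2 + 2*Y**3 + 3*Y**2*Z + 3*Y*Z**2 + 3*Z**3

deg(f) = 3.
Substitute x = X/Z, y = Y/Z into f, then multiply by Z^3.
  monomial 1·x^3·y^0 ↦ 1·X^3·Y^0·Z^0.
  monomial 2·x^2·y^1 ↦ 2·X^2·Y^1·Z^0.
  monomial 2·x^2·y^0 ↦ 2·X^2·Y^0·Z^1.
  monomial 1·x^1·y^2 ↦ 1·X^1·Y^2·Z^0.
  monomial 1·x^1·y^1 ↦ 1·X^1·Y^1·Z^1.
  monomial 1·x^1·y^0 ↦ 1·X^1·Y^0·Z^2.
  monomial 2·x^0·y^3 ↦ 2·X^0·Y^3·Z^0.
  monomial 3·x^0·y^2 ↦ 3·X^0·Y^2·Z^1.
  monomial 3·x^0·y^1 ↦ 3·X^0·Y^1·Z^2.
  monomial 3·x^0·y^0 ↦ 3·X^0·Y^0·Z^3.
Collecting: F(X, Y, Z) = X**3 + 2*X**2*Y + 2*X**2*Z + X*Y**2 + X*Y*Z + X*Z**2 + 2*Y**3 + 3*Y**2*Z + 3*Y*Z**2 + 3*Z**3.


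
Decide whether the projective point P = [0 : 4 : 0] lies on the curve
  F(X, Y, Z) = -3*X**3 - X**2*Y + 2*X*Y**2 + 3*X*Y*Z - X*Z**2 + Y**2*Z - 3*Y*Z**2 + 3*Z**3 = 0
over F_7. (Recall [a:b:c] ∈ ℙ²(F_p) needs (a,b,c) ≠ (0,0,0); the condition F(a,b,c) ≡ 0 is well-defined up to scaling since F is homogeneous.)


F(0,4,0) ≡ 0 (mod 7); P is on the curve.

Evaluate F(0, 4, 0) term-by-term (mod 7).
  -3*X**3 ↦ -3·0·1·1 = 0
  -X**2*Y ↦ -1·0·4·1 = 0
  2*X*Y**2 ↦ 2·0·16·1 = 0
  3*X*Y*Z ↦ 3·0·4·0 = 0
  -X*Z**2 ↦ -1·0·1·0 = 0
  Y**2*Z ↦ 1·1·16·0 = 0
  -3*Y*Z**2 ↦ -3·1·4·0 = 0
  3*Z**3 ↦ 3·1·1·0 = 0
Sum: F(0, 4, 0) = (0) + (0) + (0) + (0) + (0) + (0) + (0) + (0) = 0.
Reducing mod 7: 0 ≡ 0 (mod 7).
Since F(a, b, c) ≡ 0 (mod 7), P lies on the curve.


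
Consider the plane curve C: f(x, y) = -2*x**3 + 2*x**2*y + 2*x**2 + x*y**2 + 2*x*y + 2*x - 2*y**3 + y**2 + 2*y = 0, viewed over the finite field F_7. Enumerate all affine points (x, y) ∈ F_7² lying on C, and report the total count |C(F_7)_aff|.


Affine F_7-points: {(0, 0), (1, 4), (1, 5), (1, 6), (2, 4), (4, 2), (6, 5)}; count = 7.

For each of the 49 pairs (x, y) ∈ F_7², evaluate f(x, y) mod 7. Record the zeros.
  x = 0: [0↦0, 1↦1, 2↦6, 3↦3, 4↦1, 5↦2, 6↦1]  zeros at y ∈ {0}
  x = 1: [0↦2, 1↦1, 2↦6, 3↦5, 4↦0, 5↦0, 6↦0]  zeros at y ∈ {4, 5, 6}
  x = 2: [0↦3, 1↦4, 2↦6, 3↦4, 4↦0, 5↦3, 6↦1]  zeros at y ∈ {4}
  x = 3: [0↦5, 1↦5, 2↦1, 3↦2, 4↦3, 5↦6, 6↦6]  zeros at y ∈ ∅
  x = 4: [0↦3, 1↦6, 2↦0, 3↦1, 4↦4, 5↦4, 6↦3]  zeros at y ∈ {2}
  x = 5: [0↦6, 1↦2, 2↦5, 3↦3, 4↦5, 5↦6, 6↦1]  zeros at y ∈ ∅
  x = 6: [0↦2, 1↦2, 2↦4, 3↦3, 4↦1, 5↦0, 6↦2]  zeros at y ∈ {5}
Collecting zeros: affine points = {(0, 0), (1, 4), (1, 5), (1, 6), (2, 4), (4, 2), (6, 5)}.
Total count |C(F_7)_aff| = 7.


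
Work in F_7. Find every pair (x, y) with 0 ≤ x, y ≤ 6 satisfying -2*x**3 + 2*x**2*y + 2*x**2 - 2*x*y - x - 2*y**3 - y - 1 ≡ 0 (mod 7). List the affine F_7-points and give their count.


Affine F_7-points: {(0, 4), (2, 2), (2, 3), (3, 6), (6, 4), (6, 5)}; count = 6.

For each of the 49 pairs (x, y) ∈ F_7², evaluate f(x, y) mod 7. Record the zeros.
  x = 0: [0↦6, 1↦3, 2↦2, 3↦5, 4↦0, 5↦3, 6↦2]  zeros at y ∈ {4}
  x = 1: [0↦5, 1↦2, 2↦1, 3↦4, 4↦6, 5↦2, 6↦1]  zeros at y ∈ ∅
  x = 2: [0↦3, 1↦4, 2↦0, 3↦0, 4↦6, 5↦6, 6↦2]  zeros at y ∈ {2, 3}
  x = 3: [0↦2, 1↦4, 2↦1, 3↦2, 4↦2, 5↦3, 6↦0]  zeros at y ∈ {6}
  x = 4: [0↦4, 1↦4, 2↦6, 3↦5, 4↦3, 5↦2, 6↦4]  zeros at y ∈ ∅
  x = 5: [0↦4, 1↦6, 2↦3, 3↦4, 4↦4, 5↦5, 6↦2]  zeros at y ∈ ∅
  x = 6: [0↦4, 1↦5, 2↦1, 3↦1, 4↦0, 5↦0, 6↦3]  zeros at y ∈ {4, 5}
Collecting zeros: affine points = {(0, 4), (2, 2), (2, 3), (3, 6), (6, 4), (6, 5)}.
Total count |C(F_7)_aff| = 6.


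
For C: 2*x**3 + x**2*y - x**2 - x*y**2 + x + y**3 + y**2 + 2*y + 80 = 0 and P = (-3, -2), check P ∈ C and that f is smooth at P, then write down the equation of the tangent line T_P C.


Tangent line at P: 69*x + 7*y + 221 = 0.

Step 1: f(-3, -2) = 0, so P lies on C.
Step 2: partial derivatives
  f_x(x, y) = 6*x**2 + 2*x*y - 2*x - y**2 + 1, f_y(x, y) = x**2 - 2*x*y + 3*y**2 + 2*y + 2.
  f_x(P) = 69, f_y(P) = 7 (gradient nonzero, so P is smooth).
Step 3: tangent line at P: 69·(x − -3) + 7·(y − -2) = 0.
Expanding: 69*x + 7*y + 221 = 0.


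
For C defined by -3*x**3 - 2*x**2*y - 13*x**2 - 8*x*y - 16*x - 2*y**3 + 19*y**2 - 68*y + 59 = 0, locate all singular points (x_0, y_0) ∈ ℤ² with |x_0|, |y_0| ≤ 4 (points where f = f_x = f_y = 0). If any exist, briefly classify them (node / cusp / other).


Singular points: {(-2, 3)}; classification: node.

Compute partial derivatives:
  f_x = -9*x**2 - 4*x*y - 26*x - 8*y - 16.
  f_y = -2*x**2 - 8*x - 6*y**2 + 38*y - 68.
Scan x_0 ∈ {−4, ..., 4}. For each x_0, f_y(x_0, y) is a polynomial in y; find its integer roots y ∈ {−4, ..., 4}, then test f_x and f at those candidates.
  x = -4: f_y(-4, y) = -6*y**2 + 38*y - 68; no integer root y with |y| ≤ 4.
  x = -3: f_y(-3, y) = -6*y**2 + 38*y - 62; no integer root y with |y| ≤ 4.
  x = -2: f_y(-2, y) = -6*y**2 + 38*y - 60; vanishes at y ∈ {3}. (-2, 3): f_x = 0, f = 0 — SINGULAR.
  x = -1: f_y(-1, y) = -6*y**2 + 38*y - 62; no integer root y with |y| ≤ 4.
  x = 0: f_y(0, y) = -6*y**2 + 38*y - 68; no integer root y with |y| ≤ 4.
  x = 1: f_y(1, y) = -6*y**2 + 38*y - 78; no integer root y with |y| ≤ 4.
  x = 2: f_y(2, y) = -6*y**2 + 38*y - 92; no integer root y with |y| ≤ 4.
  x = 3: f_y(3, y) = -6*y**2 + 38*y - 110; no integer root y with |y| ≤ 4.
  x = 4: f_y(4, y) = -6*y**2 + 38*y - 132; no integer root y with |y| ≤ 4.
Only singular point on the grid: (-2, 3).
Classify: substitute x = -2 + u, y = 3 + v and expand: f = -3*u**3 - 2*u**2*v - u**2 - 2*v**3 + v**2.
No constant or linear terms (consistent with a singular point). Quadratic part: -u**2 + v**2. Cubic part: -3*u**3 - 2*u**2*v - 2*v**3.
The quadratic part v**2 - u**2 = (v − u)(v + u) splits into two distinct linear factors, so there are two distinct tangent lines y − 3 = ±(x − -2) — this is a node (ordinary double point).
Classification: node.


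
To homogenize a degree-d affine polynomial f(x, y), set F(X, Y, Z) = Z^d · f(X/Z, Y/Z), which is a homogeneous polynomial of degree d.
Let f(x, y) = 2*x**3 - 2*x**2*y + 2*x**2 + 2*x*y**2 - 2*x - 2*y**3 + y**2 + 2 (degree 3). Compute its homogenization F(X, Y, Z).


F(X, Y, Z) = 2*X**3 - 2*X**2*Y + 2*X**2*Z + 2*X*Y**2 - 2*X*Z**2 - 2*Y**3 + Y**2*Z + 2*Z**3

deg(f) = 3.
Substitute x = X/Z, y = Y/Z into f, then multiply by Z^3.
  monomial 2·x^3·y^0 ↦ 2·X^3·Y^0·Z^0.
  monomial -2·x^2·y^1 ↦ -2·X^2·Y^1·Z^0.
  monomial 2·x^2·y^0 ↦ 2·X^2·Y^0·Z^1.
  monomial 2·x^1·y^2 ↦ 2·X^1·Y^2·Z^0.
  monomial -2·x^1·y^0 ↦ -2·X^1·Y^0·Z^2.
  monomial -2·x^0·y^3 ↦ -2·X^0·Y^3·Z^0.
  monomial 1·x^0·y^2 ↦ 1·X^0·Y^2·Z^1.
  monomial 2·x^0·y^0 ↦ 2·X^0·Y^0·Z^3.
Collecting: F(X, Y, Z) = 2*X**3 - 2*X**2*Y + 2*X**2*Z + 2*X*Y**2 - 2*X*Z**2 - 2*Y**3 + Y**2*Z + 2*Z**3.


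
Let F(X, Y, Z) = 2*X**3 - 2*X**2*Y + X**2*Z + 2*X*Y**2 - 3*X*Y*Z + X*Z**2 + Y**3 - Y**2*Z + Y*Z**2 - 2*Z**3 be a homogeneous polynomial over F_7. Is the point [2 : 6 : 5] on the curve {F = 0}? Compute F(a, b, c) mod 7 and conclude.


F(2,6,5) ≡ 1 (mod 7); P is NOT on the curve.

Evaluate F(2, 6, 5) term-by-term (mod 7).
  2*X**3 ↦ 2·8·1·1 = 16
  -2*X**2*Y ↦ -2·4·6·1 = -48
  X**2*Z ↦ 1·4·1·5 = 20
  2*X*Y**2 ↦ 2·2·36·1 = 144
  -3*X*Y*Z ↦ -3·2·6·5 = -180
  X*Z**2 ↦ 1·2·1·25 = 50
  Y**3 ↦ 1·1·216·1 = 216
  -Y**2*Z ↦ -1·1·36·5 = -180
  Y*Z**2 ↦ 1·1·6·25 = 150
  -2*Z**3 ↦ -2·1·1·125 = -250
Sum: F(2, 6, 5) = (16) + (-48) + (20) + (144) + (-180) + (50) + (216) + (-180) + (150) + (-250) = -62.
Reducing mod 7: -62 ≡ 1 (mod 7).
Since F(a, b, c) ≡ 1 ≠ 0 (mod 7), P does NOT lie on the curve.


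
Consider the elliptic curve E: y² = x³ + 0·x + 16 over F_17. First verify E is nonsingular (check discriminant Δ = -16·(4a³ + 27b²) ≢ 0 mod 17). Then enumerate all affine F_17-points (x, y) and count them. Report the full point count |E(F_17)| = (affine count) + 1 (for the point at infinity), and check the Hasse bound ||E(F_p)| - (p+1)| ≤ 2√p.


Affine points = {(0, 4), (0, 13), (1, 0), (3, 3), (3, 14), (7, 6), (7, 11), (8, 1), (8, 16), (10, 8), (10, 9), (11, 2), (11, 15), (15, 5), (15, 12), (16, 7), (16, 10)}; affine count = 17; |E(F_17)| = 18.

Discriminant check: Δ ∝ 4a³ + 27b² = 4·0³ + 27·16² = 4·0 + 27·256 ≡ 10 (mod 17). Nonzero ⇒ E is nonsingular.
For each x ∈ F_17, compute rhs = x³ + 0·x + 16 mod 17, then count y ∈ F_17 with y² ≡ rhs.
  x = 0: rhs = 16, matching y values: 4, 13 (2 points).
  x = 1: rhs = 0, matching y values: 0 (1 points).
  x = 2: rhs = 7, matching y values: none (0 points).
  x = 3: rhs = 9, matching y values: 3, 14 (2 points).
  x = 4: rhs = 12, matching y values: none (0 points).
  x = 5: rhs = 5, matching y values: none (0 points).
  x = 6: rhs = 11, matching y values: none (0 points).
  x = 7: rhs = 2, matching y values: 6, 11 (2 points).
  x = 8: rhs = 1, matching y values: 1, 16 (2 points).
  x = 9: rhs = 14, matching y values: none (0 points).
  x = 10: rhs = 13, matching y values: 8, 9 (2 points).
  x = 11: rhs = 4, matching y values: 2, 15 (2 points).
  x = 12: rhs = 10, matching y values: none (0 points).
  x = 13: rhs = 3, matching y values: none (0 points).
  x = 14: rhs = 6, matching y values: none (0 points).
  x = 15: rhs = 8, matching y values: 5, 12 (2 points).
  x = 16: rhs = 15, matching y values: 7, 10 (2 points).
Total affine count: 17.
Full point count |E(F_17)| = 17 + 1 = 18.
Hasse bound: |18 − (17+1)| = |0| = 0 ≤ 2√17 ≈ 8.2462 ✓.


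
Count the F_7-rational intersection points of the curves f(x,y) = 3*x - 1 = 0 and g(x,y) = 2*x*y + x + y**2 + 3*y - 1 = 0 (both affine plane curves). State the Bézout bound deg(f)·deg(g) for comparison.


Common zeros: ∅; count = 0; Bézout bound = 2.

deg(f) = 1, deg(g) = 2, so Bézout bound = 2.
Scan x ∈ F_7. For each x, list the y ∈ F_7 with f(x, y) ≡ 0 and those with g(x, y) ≡ 0 (mod 7); the common zeros in that column are the intersection.
  x = 0: f ≡ 0 at y ∈ ∅; g ≡ 0 at y ∈ ∅; common: ∅.
  x = 1: f ≡ 0 at y ∈ ∅; g ≡ 0 at y ∈ {0, 2}; common: ∅.
  x = 2: f ≡ 0 at y ∈ ∅; g ≡ 0 at y ∈ ∅; common: ∅.
  x = 3: f ≡ 0 at y ∈ ∅; g ≡ 0 at y ∈ ∅; common: ∅.
  x = 4: f ≡ 0 at y ∈ ∅; g ≡ 0 at y ∈ {4, 6}; common: ∅.
  x = 5: f ≡ 0 at y ∈ {0, 1, 2, 3, 4, 5, 6}; g ≡ 0 at y ∈ ∅; common: ∅.
  x = 6: f ≡ 0 at y ∈ ∅; g ≡ 0 at y ∈ {1, 5}; common: ∅.
Collecting: common zeros = ∅, so the count is 0.
Comparison with the Bézout bound: 0 ≤ 2 = deg(f)·deg(g), as expected for curves with no common component (the affine F_7-count falls short of the bound because intersections may lie at infinity, over extension fields, or carry multiplicity).


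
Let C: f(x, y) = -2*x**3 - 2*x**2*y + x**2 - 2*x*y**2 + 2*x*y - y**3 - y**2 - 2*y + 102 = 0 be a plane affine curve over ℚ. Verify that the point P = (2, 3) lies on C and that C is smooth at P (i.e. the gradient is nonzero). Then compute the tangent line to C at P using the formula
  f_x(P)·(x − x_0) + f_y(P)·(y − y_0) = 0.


Tangent line at P: -56*x - 63*y + 301 = 0.

Step 1: f(2, 3) = 0, so P lies on C.
Step 2: partial derivatives
  f_x(x, y) = -6*x**2 - 4*x*y + 2*x - 2*y**2 + 2*y, f_y(x, y) = -2*x**2 - 4*x*y + 2*x - 3*y**2 - 2*y - 2.
  f_x(P) = -56, f_y(P) = -63 (gradient nonzero, so P is smooth).
Step 3: tangent line at P: -56·(x − 2) + -63·(y − 3) = 0.
Expanding: -56*x - 63*y + 301 = 0.


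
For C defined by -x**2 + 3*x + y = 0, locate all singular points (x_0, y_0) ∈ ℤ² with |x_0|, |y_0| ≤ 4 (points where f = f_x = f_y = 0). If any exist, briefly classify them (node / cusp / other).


No singular points in the scanned grid; C is smooth there.

Compute partial derivatives:
  f_x = 3 - 2*x.
  f_y = 1.
f_y = 1 is a nonzero constant, so f_y never vanishes: no point (x, y) can satisfy f = f_x = f_y = 0. In particular no (x, y) ∈ {−4, ..., 4}² is singular; the curve is smooth.


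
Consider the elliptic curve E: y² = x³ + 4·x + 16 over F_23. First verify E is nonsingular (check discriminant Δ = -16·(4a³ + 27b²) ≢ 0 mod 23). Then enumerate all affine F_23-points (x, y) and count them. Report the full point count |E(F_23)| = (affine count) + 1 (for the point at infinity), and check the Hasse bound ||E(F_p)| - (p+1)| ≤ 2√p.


Affine points = {(0, 4), (0, 19), (2, 3), (2, 20), (3, 3), (3, 20), (4, 2), (4, 21), (5, 0), (6, 7), (6, 16), (8, 10), (8, 13), (15, 1), (15, 22), (16, 6), (16, 17), (17, 11), (17, 12), (18, 3), (18, 20), (20, 0), (21, 0)}; affine count = 23; |E(F_23)| = 24.

Discriminant check: Δ ∝ 4a³ + 27b² = 4·4³ + 27·16² = 4·64 + 27·256 ≡ 15 (mod 23). Nonzero ⇒ E is nonsingular.
For each x ∈ F_23, compute rhs = x³ + 4·x + 16 mod 23, then count y ∈ F_23 with y² ≡ rhs.
  x = 0: rhs = 16, matching y values: 4, 19 (2 points).
  x = 1: rhs = 21, matching y values: none (0 points).
  x = 2: rhs = 9, matching y values: 3, 20 (2 points).
  x = 3: rhs = 9, matching y values: 3, 20 (2 points).
  x = 4: rhs = 4, matching y values: 2, 21 (2 points).
  x = 5: rhs = 0, matching y values: 0 (1 points).
  x = 6: rhs = 3, matching y values: 7, 16 (2 points).
  x = 7: rhs = 19, matching y values: none (0 points).
  x = 8: rhs = 8, matching y values: 10, 13 (2 points).
  x = 9: rhs = 22, matching y values: none (0 points).
  x = 10: rhs = 21, matching y values: none (0 points).
  x = 11: rhs = 11, matching y values: none (0 points).
  x = 12: rhs = 21, matching y values: none (0 points).
  x = 13: rhs = 11, matching y values: none (0 points).
  x = 14: rhs = 10, matching y values: none (0 points).
  x = 15: rhs = 1, matching y values: 1, 22 (2 points).
  x = 16: rhs = 13, matching y values: 6, 17 (2 points).
  x = 17: rhs = 6, matching y values: 11, 12 (2 points).
  x = 18: rhs = 9, matching y values: 3, 20 (2 points).
  x = 19: rhs = 5, matching y values: none (0 points).
  x = 20: rhs = 0, matching y values: 0 (1 points).
  x = 21: rhs = 0, matching y values: 0 (1 points).
  x = 22: rhs = 11, matching y values: none (0 points).
Total affine count: 23.
Full point count |E(F_23)| = 23 + 1 = 24.
Hasse bound: |24 − (23+1)| = |0| = 0 ≤ 2√23 ≈ 9.5917 ✓.


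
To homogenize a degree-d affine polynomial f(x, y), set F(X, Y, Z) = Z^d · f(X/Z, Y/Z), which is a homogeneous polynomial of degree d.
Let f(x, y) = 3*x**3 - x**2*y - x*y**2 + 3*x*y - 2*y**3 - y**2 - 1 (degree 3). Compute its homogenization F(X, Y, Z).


F(X, Y, Z) = 3*X**3 - X**2*Y - X*Y**2 + 3*X*Y*Z - 2*Y**3 - Y**2*Z - Z**3

deg(f) = 3.
Substitute x = X/Z, y = Y/Z into f, then multiply by Z^3.
  monomial 3·x^3·y^0 ↦ 3·X^3·Y^0·Z^0.
  monomial -1·x^2·y^1 ↦ -1·X^2·Y^1·Z^0.
  monomial -1·x^1·y^2 ↦ -1·X^1·Y^2·Z^0.
  monomial 3·x^1·y^1 ↦ 3·X^1·Y^1·Z^1.
  monomial -2·x^0·y^3 ↦ -2·X^0·Y^3·Z^0.
  monomial -1·x^0·y^2 ↦ -1·X^0·Y^2·Z^1.
  monomial -1·x^0·y^0 ↦ -1·X^0·Y^0·Z^3.
Collecting: F(X, Y, Z) = 3*X**3 - X**2*Y - X*Y**2 + 3*X*Y*Z - 2*Y**3 - Y**2*Z - Z**3.


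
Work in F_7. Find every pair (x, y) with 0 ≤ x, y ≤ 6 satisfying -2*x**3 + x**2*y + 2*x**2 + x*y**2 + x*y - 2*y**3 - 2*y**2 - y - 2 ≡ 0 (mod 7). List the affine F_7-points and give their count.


Affine F_7-points: {(0, 1), (0, 2), (0, 3), (2, 1), (2, 3), (3, 1), (3, 2), (4, 0), (4, 3), (4, 5), (6, 2)}; count = 11.

For each of the 49 pairs (x, y) ∈ F_7², evaluate f(x, y) mod 7. Record the zeros.
  x = 0: [0↦5, 1↦0, 2↦0, 3↦0, 4↦2, 5↦1, 6↦6]  zeros at y ∈ {1, 2, 3}
  x = 1: [0↦5, 1↦3, 2↦1, 3↦1, 4↦5, 5↦1, 6↦5]  zeros at y ∈ ∅
  x = 2: [0↦4, 1↦0, 2↦5, 3↦0, 4↦1, 5↦3, 6↦1]  zeros at y ∈ {1, 3}
  x = 3: [0↦4, 1↦0, 2↦0, 3↦6, 4↦6, 5↦2, 6↦3]  zeros at y ∈ {1, 2}
  x = 4: [0↦0, 1↦5, 2↦2, 3↦0, 4↦1, 5↦0, 6↦6]  zeros at y ∈ {0, 3, 5}
  x = 5: [0↦1, 1↦3, 2↦6, 3↦5, 4↦2, 5↦6, 6↦5]  zeros at y ∈ ∅
  x = 6: [0↦2, 1↦3, 2↦0, 3↦2, 4↦4, 5↦1, 6↦2]  zeros at y ∈ {2}
Collecting zeros: affine points = {(0, 1), (0, 2), (0, 3), (2, 1), (2, 3), (3, 1), (3, 2), (4, 0), (4, 3), (4, 5), (6, 2)}.
Total count |C(F_7)_aff| = 11.


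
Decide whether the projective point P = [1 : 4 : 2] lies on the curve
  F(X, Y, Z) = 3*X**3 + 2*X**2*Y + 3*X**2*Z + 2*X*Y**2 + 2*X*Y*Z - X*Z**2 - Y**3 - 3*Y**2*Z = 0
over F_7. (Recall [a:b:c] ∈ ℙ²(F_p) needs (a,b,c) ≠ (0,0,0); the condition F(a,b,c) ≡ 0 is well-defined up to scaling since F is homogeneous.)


F(1,4,2) ≡ 6 (mod 7); P is NOT on the curve.

Evaluate F(1, 4, 2) term-by-term (mod 7).
  3*X**3 ↦ 3·1·1·1 = 3
  2*X**2*Y ↦ 2·1·4·1 = 8
  3*X**2*Z ↦ 3·1·1·2 = 6
  2*X*Y**2 ↦ 2·1·16·1 = 32
  2*X*Y*Z ↦ 2·1·4·2 = 16
  -X*Z**2 ↦ -1·1·1·4 = -4
  -Y**3 ↦ -1·1·64·1 = -64
  -3*Y**2*Z ↦ -3·1·16·2 = -96
Sum: F(1, 4, 2) = (3) + (8) + (6) + (32) + (16) + (-4) + (-64) + (-96) = -99.
Reducing mod 7: -99 ≡ 6 (mod 7).
Since F(a, b, c) ≡ 6 ≠ 0 (mod 7), P does NOT lie on the curve.


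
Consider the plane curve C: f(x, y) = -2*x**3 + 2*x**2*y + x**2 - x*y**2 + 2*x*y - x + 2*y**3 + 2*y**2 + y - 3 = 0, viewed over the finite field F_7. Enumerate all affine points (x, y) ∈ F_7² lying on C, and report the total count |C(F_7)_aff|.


Affine F_7-points: {(0, 4), (3, 4), (4, 0), (5, 4), (6, 1)}; count = 5.

For each of the 49 pairs (x, y) ∈ F_7², evaluate f(x, y) mod 7. Record the zeros.
  x = 0: [0↦4, 1↦2, 2↦2, 3↦2, 4↦0, 5↦1, 6↦3]  zeros at y ∈ {4}
  x = 1: [0↦2, 1↦3, 2↦4, 3↦3, 4↦5, 5↦1, 6↦3]  zeros at y ∈ ∅
  x = 2: [0↦4, 1↦5, 2↦4, 3↦6, 4↦2, 5↦4, 6↦3]  zeros at y ∈ ∅
  x = 3: [0↦5, 1↦3, 2↦4, 3↦6, 4↦0, 5↦5, 6↦5]  zeros at y ∈ {4}
  x = 4: [0↦0, 1↦6, 2↦6, 3↦5, 4↦1, 5↦6, 6↦4]  zeros at y ∈ {0}
  x = 5: [0↦5, 1↦2, 2↦5, 3↦5, 4↦0, 5↦2, 6↦2]  zeros at y ∈ {4}
  x = 6: [0↦1, 1↦0, 2↦3, 3↦1, 4↦6, 5↦2, 6↦1]  zeros at y ∈ {1}
Collecting zeros: affine points = {(0, 4), (3, 4), (4, 0), (5, 4), (6, 1)}.
Total count |C(F_7)_aff| = 5.


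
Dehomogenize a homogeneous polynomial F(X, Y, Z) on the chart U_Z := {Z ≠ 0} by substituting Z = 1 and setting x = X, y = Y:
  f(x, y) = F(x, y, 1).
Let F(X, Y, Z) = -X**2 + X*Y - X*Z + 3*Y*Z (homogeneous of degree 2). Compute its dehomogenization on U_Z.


f(x, y) = -x**2 + x*y - x + 3*y

On U_Z we set Z = 1. Each monomial c·X^i·Y^j·Z^k in F becomes c·x^i·y^j·1^k = c·x^i·y^j.
Substituting Z = 1: F(X, Y, 1) = -x**2 + x*y - x + 3*y.
Note: deg(f) ≤ deg(F) = 2; strict inequality happens when F is divisible by Z (lost terms).


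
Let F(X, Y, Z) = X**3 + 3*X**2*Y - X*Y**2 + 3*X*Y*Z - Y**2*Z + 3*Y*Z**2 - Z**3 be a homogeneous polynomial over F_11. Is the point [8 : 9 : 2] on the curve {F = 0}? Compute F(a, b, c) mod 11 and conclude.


F(8,9,2) ≡ 4 (mod 11); P is NOT on the curve.

Evaluate F(8, 9, 2) term-by-term (mod 11).
  X**3 ↦ 1·512·1·1 = 512
  3*X**2*Y ↦ 3·64·9·1 = 1728
  -X*Y**2 ↦ -1·8·81·1 = -648
  3*X*Y*Z ↦ 3·8·9·2 = 432
  -Y**2*Z ↦ -1·1·81·2 = -162
  3*Y*Z**2 ↦ 3·1·9·4 = 108
  -Z**3 ↦ -1·1·1·8 = -8
Sum: F(8, 9, 2) = (512) + (1728) + (-648) + (432) + (-162) + (108) + (-8) = 1962.
Reducing mod 11: 1962 ≡ 4 (mod 11).
Since F(a, b, c) ≡ 4 ≠ 0 (mod 11), P does NOT lie on the curve.


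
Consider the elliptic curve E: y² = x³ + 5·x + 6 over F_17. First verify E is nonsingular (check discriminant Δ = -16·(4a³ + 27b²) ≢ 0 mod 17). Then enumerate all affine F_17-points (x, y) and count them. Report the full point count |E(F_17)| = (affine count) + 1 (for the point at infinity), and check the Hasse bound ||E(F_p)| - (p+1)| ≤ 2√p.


Affine points = {(9, 7), (9, 10), (10, 6), (10, 11), (11, 7), (11, 10), (12, 3), (12, 14), (14, 7), (14, 10), (16, 0)}; affine count = 11; |E(F_17)| = 12.

Discriminant check: Δ ∝ 4a³ + 27b² = 4·5³ + 27·6² = 4·125 + 27·36 ≡ 10 (mod 17). Nonzero ⇒ E is nonsingular.
For each x ∈ F_17, compute rhs = x³ + 5·x + 6 mod 17, then count y ∈ F_17 with y² ≡ rhs.
  x = 0: rhs = 6, matching y values: none (0 points).
  x = 1: rhs = 12, matching y values: none (0 points).
  x = 2: rhs = 7, matching y values: none (0 points).
  x = 3: rhs = 14, matching y values: none (0 points).
  x = 4: rhs = 5, matching y values: none (0 points).
  x = 5: rhs = 3, matching y values: none (0 points).
  x = 6: rhs = 14, matching y values: none (0 points).
  x = 7: rhs = 10, matching y values: none (0 points).
  x = 8: rhs = 14, matching y values: none (0 points).
  x = 9: rhs = 15, matching y values: 7, 10 (2 points).
  x = 10: rhs = 2, matching y values: 6, 11 (2 points).
  x = 11: rhs = 15, matching y values: 7, 10 (2 points).
  x = 12: rhs = 9, matching y values: 3, 14 (2 points).
  x = 13: rhs = 7, matching y values: none (0 points).
  x = 14: rhs = 15, matching y values: 7, 10 (2 points).
  x = 15: rhs = 5, matching y values: none (0 points).
  x = 16: rhs = 0, matching y values: 0 (1 points).
Total affine count: 11.
Full point count |E(F_17)| = 11 + 1 = 12.
Hasse bound: |12 − (17+1)| = |-6| = 6 ≤ 2√17 ≈ 8.2462 ✓.


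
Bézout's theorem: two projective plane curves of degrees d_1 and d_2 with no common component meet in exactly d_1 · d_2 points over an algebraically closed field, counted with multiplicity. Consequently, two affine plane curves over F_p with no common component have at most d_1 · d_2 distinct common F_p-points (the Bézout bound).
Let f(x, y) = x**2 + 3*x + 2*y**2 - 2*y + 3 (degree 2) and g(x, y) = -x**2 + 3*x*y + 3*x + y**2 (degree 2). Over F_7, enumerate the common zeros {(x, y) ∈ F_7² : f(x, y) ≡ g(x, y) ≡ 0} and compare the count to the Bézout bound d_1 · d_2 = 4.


Common zeros: {(3, 0)}; count = 1; Bézout bound = 4.

deg(f) = 2, deg(g) = 2, so Bézout bound = 4.
Scan x ∈ F_7. For each x, list the y ∈ F_7 with f(x, y) ≡ 0 and those with g(x, y) ≡ 0 (mod 7); the common zeros in that column are the intersection.
  x = 0: f ≡ 0 at y ∈ {2, 6}; g ≡ 0 at y ∈ {0}; common: ∅.
  x = 1: f ≡ 0 at y ∈ {0, 1}; g ≡ 0 at y ∈ {5, 6}; common: ∅.
  x = 2: f ≡ 0 at y ∈ ∅; g ≡ 0 at y ∈ {4}; common: ∅.
  x = 3: f ≡ 0 at y ∈ {0, 1}; g ≡ 0 at y ∈ {0, 5}; common: {0}.
  x = 4: f ≡ 0 at y ∈ {2, 6}; g ≡ 0 at y ∈ ∅; common: ∅.
  x = 5: f ≡ 0 at y ∈ ∅; g ≡ 0 at y ∈ ∅; common: ∅.
  x = 6: f ≡ 0 at y ∈ ∅; g ≡ 0 at y ∈ {4, 6}; common: ∅.
Collecting: common zeros = {(3, 0)}, so the count is 1.
Comparison with the Bézout bound: 1 ≤ 4 = deg(f)·deg(g), as expected for curves with no common component (the affine F_7-count falls short of the bound because intersections may lie at infinity, over extension fields, or carry multiplicity).


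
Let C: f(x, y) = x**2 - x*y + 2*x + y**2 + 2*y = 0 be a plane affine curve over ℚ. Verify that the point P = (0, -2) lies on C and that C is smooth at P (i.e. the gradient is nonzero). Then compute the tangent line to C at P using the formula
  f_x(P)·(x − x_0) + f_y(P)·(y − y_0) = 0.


Tangent line at P: 4*x - 2*y - 4 = 0.

Step 1: f(0, -2) = 0, so P lies on C.
Step 2: partial derivatives
  f_x(x, y) = 2*x - y + 2, f_y(x, y) = -x + 2*y + 2.
  f_x(P) = 4, f_y(P) = -2 (gradient nonzero, so P is smooth).
Step 3: tangent line at P: 4·(x − 0) + -2·(y − -2) = 0.
Expanding: 4*x - 2*y - 4 = 0.


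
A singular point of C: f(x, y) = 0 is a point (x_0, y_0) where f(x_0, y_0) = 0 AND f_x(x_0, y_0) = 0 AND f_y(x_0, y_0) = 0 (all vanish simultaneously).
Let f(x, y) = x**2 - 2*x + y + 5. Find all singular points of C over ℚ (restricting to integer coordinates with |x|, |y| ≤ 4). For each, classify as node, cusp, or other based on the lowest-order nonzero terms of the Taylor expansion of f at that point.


No singular points in the scanned grid; C is smooth there.

Compute partial derivatives:
  f_x = 2*x - 2.
  f_y = 1.
f_y = 1 is a nonzero constant, so f_y never vanishes: no point (x, y) can satisfy f = f_x = f_y = 0. In particular no (x, y) ∈ {−4, ..., 4}² is singular; the curve is smooth.


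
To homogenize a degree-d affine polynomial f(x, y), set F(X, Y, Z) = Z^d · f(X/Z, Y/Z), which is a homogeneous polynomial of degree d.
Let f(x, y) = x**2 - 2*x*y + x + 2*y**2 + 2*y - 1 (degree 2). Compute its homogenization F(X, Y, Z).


F(X, Y, Z) = X**2 - 2*X*Y + X*Z + 2*Y**2 + 2*Y*Z - Z**2

deg(f) = 2.
Substitute x = X/Z, y = Y/Z into f, then multiply by Z^2.
  monomial 1·x^2·y^0 ↦ 1·X^2·Y^0·Z^0.
  monomial -2·x^1·y^1 ↦ -2·X^1·Y^1·Z^0.
  monomial 1·x^1·y^0 ↦ 1·X^1·Y^0·Z^1.
  monomial 2·x^0·y^2 ↦ 2·X^0·Y^2·Z^0.
  monomial 2·x^0·y^1 ↦ 2·X^0·Y^1·Z^1.
  monomial -1·x^0·y^0 ↦ -1·X^0·Y^0·Z^2.
Collecting: F(X, Y, Z) = X**2 - 2*X*Y + X*Z + 2*Y**2 + 2*Y*Z - Z**2.


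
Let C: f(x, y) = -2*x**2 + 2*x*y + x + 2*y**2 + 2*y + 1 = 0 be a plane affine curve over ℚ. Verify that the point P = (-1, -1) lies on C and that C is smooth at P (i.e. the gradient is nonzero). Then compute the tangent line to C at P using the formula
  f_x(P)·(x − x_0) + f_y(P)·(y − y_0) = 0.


Tangent line at P: 3*x - 4*y - 1 = 0.

Step 1: f(-1, -1) = 0, so P lies on C.
Step 2: partial derivatives
  f_x(x, y) = -4*x + 2*y + 1, f_y(x, y) = 2*x + 4*y + 2.
  f_x(P) = 3, f_y(P) = -4 (gradient nonzero, so P is smooth).
Step 3: tangent line at P: 3·(x − -1) + -4·(y − -1) = 0.
Expanding: 3*x - 4*y - 1 = 0.


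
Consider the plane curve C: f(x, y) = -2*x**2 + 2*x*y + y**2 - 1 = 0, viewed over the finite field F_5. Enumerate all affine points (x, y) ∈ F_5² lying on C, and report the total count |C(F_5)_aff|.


Affine F_5-points: {(0, 1), (0, 4), (1, 1), (1, 2), (4, 3), (4, 4)}; count = 6.

For each of the 25 pairs (x, y) ∈ F_5², evaluate f(x, y) mod 5. Record the zeros.
  x = 0: [0↦4, 1↦0, 2↦3, 3↦3, 4↦0]  zeros at y ∈ {1, 4}
  x = 1: [0↦2, 1↦0, 2↦0, 3↦2, 4↦1]  zeros at y ∈ {1, 2}
  x = 2: [0↦1, 1↦1, 2↦3, 3↦2, 4↦3]  zeros at y ∈ ∅
  x = 3: [0↦1, 1↦3, 2↦2, 3↦3, 4↦1]  zeros at y ∈ ∅
  x = 4: [0↦2, 1↦1, 2↦2, 3↦0, 4↦0]  zeros at y ∈ {3, 4}
Collecting zeros: affine points = {(0, 1), (0, 4), (1, 1), (1, 2), (4, 3), (4, 4)}.
Total count |C(F_5)_aff| = 6.


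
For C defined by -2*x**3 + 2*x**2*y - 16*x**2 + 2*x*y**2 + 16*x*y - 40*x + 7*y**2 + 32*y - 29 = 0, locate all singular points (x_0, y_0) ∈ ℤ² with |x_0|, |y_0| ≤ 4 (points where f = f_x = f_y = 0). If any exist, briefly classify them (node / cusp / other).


Singular points: {(-3, -1)}; classification: cusp.

Compute partial derivatives:
  f_x = -6*x**2 + 4*x*y - 32*x + 2*y**2 + 16*y - 40.
  f_y = 2*x**2 + 4*x*y + 16*x + 14*y + 32.
Scan x_0 ∈ {−4, ..., 4}. For each x_0, f_y(x_0, y) is a polynomial in y; find its integer roots y ∈ {−4, ..., 4}, then test f_x and f at those candidates.
  x = -4: f_y(-4, y) = -2*y; vanishes at y ∈ {0}. (-4, 0): f_x = -8 ≠ 0.
  x = -3: f_y(-3, y) = 2*y + 2; vanishes at y ∈ {-1}. (-3, -1): f_x = 0, f = 0 — SINGULAR.
  x = -2: f_y(-2, y) = 6*y + 8; no integer root y with |y| ≤ 4.
  x = -1: f_y(-1, y) = 10*y + 18; no integer root y with |y| ≤ 4.
  x = 0: f_y(0, y) = 14*y + 32; no integer root y with |y| ≤ 4.
  x = 1: f_y(1, y) = 18*y + 50; no integer root y with |y| ≤ 4.
  x = 2: f_y(2, y) = 22*y + 72; no integer root y with |y| ≤ 4.
  x = 3: f_y(3, y) = 26*y + 98; no integer root y with |y| ≤ 4.
  x = 4: f_y(4, y) = 30*y + 128; no integer root y with |y| ≤ 4.
Only singular point on the grid: (-3, -1).
Classify: substitute x = -3 + u, y = -1 + v and expand: f = -2*u**3 + 2*u**2*v + 2*u*v**2 + v**2.
No constant or linear terms (consistent with a singular point). Quadratic part: v**2. Cubic part: -2*u**3 + 2*u**2*v + 2*u*v**2.
The quadratic part v**2 is a perfect square, so there is a single (double) tangent line v = 0, i.e. y = -1. Restricting the cubic part to that line (v = 0) leaves -2*u**3 ≠ 0, so f is not divisible by v and the branch is v² ≈ 2*u**3 to lowest order — this is a cusp.
Classification: cusp.


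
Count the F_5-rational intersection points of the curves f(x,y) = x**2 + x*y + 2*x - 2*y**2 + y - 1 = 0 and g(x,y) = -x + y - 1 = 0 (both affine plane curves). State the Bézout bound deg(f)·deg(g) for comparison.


Common zeros: ∅; count = 0; Bézout bound = 2.

deg(f) = 2, deg(g) = 1, so Bézout bound = 2.
Scan x ∈ F_5. For each x, list the y ∈ F_5 with f(x, y) ≡ 0 and those with g(x, y) ≡ 0 (mod 5); the common zeros in that column are the intersection.
  x = 0: f ≡ 0 at y ∈ ∅; g ≡ 0 at y ∈ {1}; common: ∅.
  x = 1: f ≡ 0 at y ∈ {3}; g ≡ 0 at y ∈ {2}; common: ∅.
  x = 2: f ≡ 0 at y ∈ {2}; g ≡ 0 at y ∈ {3}; common: ∅.
  x = 3: f ≡ 0 at y ∈ ∅; g ≡ 0 at y ∈ {4}; common: ∅.
  x = 4: f ≡ 0 at y ∈ {2, 3}; g ≡ 0 at y ∈ {0}; common: ∅.
Collecting: common zeros = ∅, so the count is 0.
Comparison with the Bézout bound: 0 ≤ 2 = deg(f)·deg(g), as expected for curves with no common component (the affine F_5-count falls short of the bound because intersections may lie at infinity, over extension fields, or carry multiplicity).


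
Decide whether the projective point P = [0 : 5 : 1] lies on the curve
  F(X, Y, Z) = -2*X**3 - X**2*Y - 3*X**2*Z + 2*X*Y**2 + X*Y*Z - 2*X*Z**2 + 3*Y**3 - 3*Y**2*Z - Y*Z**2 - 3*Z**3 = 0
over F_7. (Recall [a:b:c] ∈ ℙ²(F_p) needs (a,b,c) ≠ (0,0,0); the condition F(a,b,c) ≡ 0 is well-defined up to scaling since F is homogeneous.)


F(0,5,1) ≡ 5 (mod 7); P is NOT on the curve.

Evaluate F(0, 5, 1) term-by-term (mod 7).
  -2*X**3 ↦ -2·0·1·1 = 0
  -X**2*Y ↦ -1·0·5·1 = 0
  -3*X**2*Z ↦ -3·0·1·1 = 0
  2*X*Y**2 ↦ 2·0·25·1 = 0
  X*Y*Z ↦ 1·0·5·1 = 0
  -2*X*Z**2 ↦ -2·0·1·1 = 0
  3*Y**3 ↦ 3·1·125·1 = 375
  -3*Y**2*Z ↦ -3·1·25·1 = -75
  -Y*Z**2 ↦ -1·1·5·1 = -5
  -3*Z**3 ↦ -3·1·1·1 = -3
Sum: F(0, 5, 1) = (0) + (0) + (0) + (0) + (0) + (0) + (375) + (-75) + (-5) + (-3) = 292.
Reducing mod 7: 292 ≡ 5 (mod 7).
Since F(a, b, c) ≡ 5 ≠ 0 (mod 7), P does NOT lie on the curve.


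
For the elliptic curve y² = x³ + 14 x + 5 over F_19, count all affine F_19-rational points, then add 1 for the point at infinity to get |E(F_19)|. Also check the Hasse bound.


Affine points = {(0, 9), (0, 10), (1, 1), (1, 18), (3, 6), (3, 13), (4, 7), (4, 12), (6, 1), (6, 18), (7, 3), (7, 16), (9, 9), (9, 10), (10, 9), (10, 10), (12, 1), (12, 18), (13, 3), (13, 16), (14, 0), (17, 8), (17, 11), (18, 3), (18, 16)}; affine count = 25; |E(F_19)| = 26.

Discriminant check: Δ ∝ 4a³ + 27b² = 4·14³ + 27·5² = 4·2744 + 27·25 ≡ 4 (mod 19). Nonzero ⇒ E is nonsingular.
For each x ∈ F_19, compute rhs = x³ + 14·x + 5 mod 19, then count y ∈ F_19 with y² ≡ rhs.
  x = 0: rhs = 5, matching y values: 9, 10 (2 points).
  x = 1: rhs = 1, matching y values: 1, 18 (2 points).
  x = 2: rhs = 3, matching y values: none (0 points).
  x = 3: rhs = 17, matching y values: 6, 13 (2 points).
  x = 4: rhs = 11, matching y values: 7, 12 (2 points).
  x = 5: rhs = 10, matching y values: none (0 points).
  x = 6: rhs = 1, matching y values: 1, 18 (2 points).
  x = 7: rhs = 9, matching y values: 3, 16 (2 points).
  x = 8: rhs = 2, matching y values: none (0 points).
  x = 9: rhs = 5, matching y values: 9, 10 (2 points).
  x = 10: rhs = 5, matching y values: 9, 10 (2 points).
  x = 11: rhs = 8, matching y values: none (0 points).
  x = 12: rhs = 1, matching y values: 1, 18 (2 points).
  x = 13: rhs = 9, matching y values: 3, 16 (2 points).
  x = 14: rhs = 0, matching y values: 0 (1 points).
  x = 15: rhs = 18, matching y values: none (0 points).
  x = 16: rhs = 12, matching y values: none (0 points).
  x = 17: rhs = 7, matching y values: 8, 11 (2 points).
  x = 18: rhs = 9, matching y values: 3, 16 (2 points).
Total affine count: 25.
Full point count |E(F_19)| = 25 + 1 = 26.
Hasse bound: |26 − (19+1)| = |6| = 6 ≤ 2√19 ≈ 8.7178 ✓.


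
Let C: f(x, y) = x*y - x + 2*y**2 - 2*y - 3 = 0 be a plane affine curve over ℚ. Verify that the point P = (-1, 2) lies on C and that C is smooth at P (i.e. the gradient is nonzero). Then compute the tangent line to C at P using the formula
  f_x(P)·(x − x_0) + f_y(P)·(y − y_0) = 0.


Tangent line at P: x + 5*y - 9 = 0.

Step 1: f(-1, 2) = 0, so P lies on C.
Step 2: partial derivatives
  f_x(x, y) = y - 1, f_y(x, y) = x + 4*y - 2.
  f_x(P) = 1, f_y(P) = 5 (gradient nonzero, so P is smooth).
Step 3: tangent line at P: 1·(x − -1) + 5·(y − 2) = 0.
Expanding: x + 5*y - 9 = 0.


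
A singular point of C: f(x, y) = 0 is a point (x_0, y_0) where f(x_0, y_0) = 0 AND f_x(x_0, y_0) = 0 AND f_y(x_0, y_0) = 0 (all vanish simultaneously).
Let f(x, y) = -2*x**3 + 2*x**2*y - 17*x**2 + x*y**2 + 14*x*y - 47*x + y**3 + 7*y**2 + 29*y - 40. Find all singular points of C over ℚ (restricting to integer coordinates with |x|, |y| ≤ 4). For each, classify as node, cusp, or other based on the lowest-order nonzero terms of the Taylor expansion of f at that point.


Singular points: {(-3, -1)}; classification: node.

Compute partial derivatives:
  f_x = -6*x**2 + 4*x*y - 34*x + y**2 + 14*y - 47.
  f_y = 2*x**2 + 2*x*y + 14*x + 3*y**2 + 14*y + 29.
Scan x_0 ∈ {−4, ..., 4}. For each x_0, f_y(x_0, y) is a polynomial in y; find its integer roots y ∈ {−4, ..., 4}, then test f_x and f at those candidates.
  x = -4: f_y(-4, y) = 3*y**2 + 6*y + 5; no integer root y with |y| ≤ 4.
  x = -3: f_y(-3, y) = 3*y**2 + 8*y + 5; vanishes at y ∈ {-1}. (-3, -1): f_x = 0, f = 0 — SINGULAR.
  x = -2: f_y(-2, y) = 3*y**2 + 10*y + 9; no integer root y with |y| ≤ 4.
  x = -1: f_y(-1, y) = 3*y**2 + 12*y + 17; no integer root y with |y| ≤ 4.
  x = 0: f_y(0, y) = 3*y**2 + 14*y + 29; no integer root y with |y| ≤ 4.
  x = 1: f_y(1, y) = 3*y**2 + 16*y + 45; no integer root y with |y| ≤ 4.
  x = 2: f_y(2, y) = 3*y**2 + 18*y + 65; no integer root y with |y| ≤ 4.
  x = 3: f_y(3, y) = 3*y**2 + 20*y + 89; no integer root y with |y| ≤ 4.
  x = 4: f_y(4, y) = 3*y**2 + 22*y + 117; no integer root y with |y| ≤ 4.
Only singular point on the grid: (-3, -1).
Classify: substitute x = -3 + u, y = -1 + v and expand: f = -2*u**3 + 2*u**2*v - u**2 + u*v**2 + v**3 + v**2.
No constant or linear terms (consistent with a singular point). Quadratic part: -u**2 + v**2. Cubic part: -2*u**3 + 2*u**2*v + u*v**2 + v**3.
The quadratic part v**2 - u**2 = (v − u)(v + u) splits into two distinct linear factors, so there are two distinct tangent lines y − -1 = ±(x − -3) — this is a node (ordinary double point).
Classification: node.
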